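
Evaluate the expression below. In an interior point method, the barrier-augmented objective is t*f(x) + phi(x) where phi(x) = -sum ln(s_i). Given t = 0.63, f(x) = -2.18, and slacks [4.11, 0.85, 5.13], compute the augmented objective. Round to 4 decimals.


Step 1: Compute log-barrier.
ln values: [1.4134, -0.1625, 1.6351]
phi = -(1.4134 - 0.1625 + 1.6351) = -2.886
Step 2: Compute augmented objective.
t*f(x) = 0.63*-2.18 = -1.3734
Total = -1.3734 - 2.886 = -4.2594


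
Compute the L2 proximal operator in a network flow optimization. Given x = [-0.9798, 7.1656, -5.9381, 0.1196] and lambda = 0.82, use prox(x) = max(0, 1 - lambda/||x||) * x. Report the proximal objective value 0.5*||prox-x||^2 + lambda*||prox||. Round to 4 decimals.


Step 1: Compute ||x||.
||x|| = 9.3585
Step 2: Compute scaling factor.
scale = max(0, 1 - 0.82/9.3585) = 0.9124
Step 3: prox(x) = [-0.8939, 6.5377, -5.4178, 0.1091]
||prox(x)|| = 8.5385
Step 4: Proximal objective.
0.5*||prox-x||^2 = 0.3362
lambda*||prox|| = 7.0016
Total = 7.3378


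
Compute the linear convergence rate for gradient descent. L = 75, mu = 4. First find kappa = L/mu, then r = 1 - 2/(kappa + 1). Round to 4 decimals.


Step 1: Compute the condition number.
kappa = L/mu = 75/4 = 18.75
Step 2: Compute the convergence rate.
r = 1 - 2/(kappa + 1) = 1 - 2*mu/(L + mu) = (L - mu)/(L + mu) = 71/79 = 0.8987


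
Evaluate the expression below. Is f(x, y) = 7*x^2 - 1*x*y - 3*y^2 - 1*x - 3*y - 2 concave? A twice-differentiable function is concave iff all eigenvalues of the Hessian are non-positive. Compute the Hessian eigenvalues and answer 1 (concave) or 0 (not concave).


The Hessian of f(x,y) = 7*x^2 - 1*x*y - 3*y^2 - 1*x - 3*y - 2 is:
H = [[14, -1], [-1, -6]]
Trace = 14 - 6 = 8
Determinant = 14*-6 - (-1)^2 = -85
Discriminant = (8)^2 - 4*-85 = 404.0
Eigenvalues: lambda_1 = -6.0499, lambda_2 = 14.0499
The function is not concave.

0


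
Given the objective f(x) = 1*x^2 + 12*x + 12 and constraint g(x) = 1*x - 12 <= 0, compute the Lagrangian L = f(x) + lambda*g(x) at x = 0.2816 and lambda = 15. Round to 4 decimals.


Step 1: Evaluate f(x).
f(0.2816) = 1*0.2816^2 + 12*0.2816 + 12 = 15.4585
Step 2: Evaluate g(x).
g(0.2816) = 1*0.2816 - 12 = -11.7184
Step 3: Compute Lagrangian.
L = 15.4585 + 15*-11.7184 = -160.3175


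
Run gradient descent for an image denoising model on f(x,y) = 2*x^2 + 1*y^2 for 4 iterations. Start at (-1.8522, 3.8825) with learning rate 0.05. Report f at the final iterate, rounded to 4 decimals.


Gradient descent on f(x,y) = 2*x^2 + 1*y^2.
Starting point: (-1.8522, 3.8825), alpha = 0.05
Step 1: grad_x = 2*2*-1.8522 = -7.4088, grad_y = 2*1*3.8825 = 7.765
  x_1 = -1.8522 - 0.05*-7.4088 = -1.4818
  y_1 = 3.8825 - 0.05*7.765 = 3.4943
Step 2: grad_x = 2*2*-1.4818 = -5.927, grad_y = 2*1*3.4943 = 6.9885
  x_2 = -1.4818 - 0.05*-5.927 = -1.1854
  y_2 = 3.4943 - 0.05*6.9885 = 3.1448
Step 3: grad_x = 2*2*-1.1854 = -4.7416, grad_y = 2*1*3.1448 = 6.2897
  x_3 = -1.1854 - 0.05*-4.7416 = -0.9483
  y_3 = 3.1448 - 0.05*6.2897 = 2.8303
Step 4: grad_x = 2*2*-0.9483 = -3.7933, grad_y = 2*1*2.8303 = 5.6607
  x_4 = -0.9483 - 0.05*-3.7933 = -0.7587
  y_4 = 2.8303 - 0.05*5.6607 = 2.5473
f(-0.7587, 2.5473) = 2*(-0.7587)^2 + 1*2.5473^2 = 7.6399


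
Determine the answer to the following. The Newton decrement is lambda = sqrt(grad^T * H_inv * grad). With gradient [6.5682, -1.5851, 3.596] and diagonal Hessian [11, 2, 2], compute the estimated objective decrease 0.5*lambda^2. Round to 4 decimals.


Step 1: H is diagonal, so H^(-1) * g = [0.5971, -0.7926, 1.798].
Step 2: g^T H^(-1) g = sum_i g_i^2 / H_ii
  = (6.5682)^2/11 + (-1.5851)^2/2 + (3.596)^2/2
  = 3.9219 + 1.2563 + 6.4656 = 11.6438
Step 3: Objective decrease = 0.5 * g^T H^(-1) g = 5.8219


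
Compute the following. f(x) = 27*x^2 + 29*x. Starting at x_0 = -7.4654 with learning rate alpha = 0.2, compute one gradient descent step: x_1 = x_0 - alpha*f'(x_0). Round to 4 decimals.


We compute the gradient at x_0 and apply the update.
f'(x) = 54*x + 29
f'(-7.4654) = 54*-7.4654 + 29 = -374.1316
x_1 = -7.4654 - 0.2*-374.1316 = 67.3609


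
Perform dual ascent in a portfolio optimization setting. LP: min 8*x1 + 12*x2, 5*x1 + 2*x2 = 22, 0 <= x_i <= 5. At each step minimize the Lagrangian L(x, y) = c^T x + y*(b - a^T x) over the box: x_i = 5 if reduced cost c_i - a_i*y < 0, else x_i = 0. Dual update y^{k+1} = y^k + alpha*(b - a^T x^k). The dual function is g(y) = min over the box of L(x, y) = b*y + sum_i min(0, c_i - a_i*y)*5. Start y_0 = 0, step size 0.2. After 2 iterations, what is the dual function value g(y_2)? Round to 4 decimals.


Dual ascent for LP: min 8*x1 + 12*x2, 5*x1 + 2*x2 = 22, 0 <= x_i <= 5
Step 1: y^k = 0.0, reduced costs: (8.0, 12.0)
  x^k = (0.0, 0.0), subgradient = b - a^T x = 22.0
  y^{k+1} = 0.0 + 0.2*22.0 = 4.4
Step 2: y^k = 4.4, reduced costs: (-14.0, 3.2)
  x^k = (5.0, 0.0), subgradient = b - a^T x = -3.0
  y^{k+1} = 4.4 + 0.2*-3.0 = 3.8
Dual objective at y_2 = 3.8: reduced costs (-11.0, 4.4), box minimizer x = (5.0, 0.0)
g(y_2) = b*y + (c1 - a1*y)*x1 + (c2 - a2*y)*x2 = 22*3.8 + (-11.0)*5.0 + 4.4*0.0 = 83.6 - 55.0 + 0.0 = 28.6


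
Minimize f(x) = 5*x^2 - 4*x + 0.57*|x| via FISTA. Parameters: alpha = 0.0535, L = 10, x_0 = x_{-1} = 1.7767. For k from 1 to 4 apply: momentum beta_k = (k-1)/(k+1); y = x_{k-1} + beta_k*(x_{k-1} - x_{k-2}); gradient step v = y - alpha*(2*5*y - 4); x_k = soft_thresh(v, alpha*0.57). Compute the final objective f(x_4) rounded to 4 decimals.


FISTA on f(x) = 5*x^2 - 4*x + 0.57*|x|
L = 10, alpha = 0.0535
Iteration 1: beta = 0.0, y = 1.7767 + 0.0*(1.7767 - 1.7767) = 1.7767
  grad(y) = 13.767, v = y - alpha*grad = 1.0402
  prox(v) = soft_thresh(1.0402, 0.0305) = 1.0097
Iteration 2: beta = 0.3333, y = 1.0097 + 0.3333*(1.0097 - 1.7767) = 0.754
  grad(y) = 3.5399, v = y - alpha*grad = 0.5646
  prox(v) = soft_thresh(0.5646, 0.0305) = 0.5341
Iteration 3: beta = 0.5, y = 0.5341 + 0.5*(0.5341 - 1.0097) = 0.2963
  grad(y) = -1.0367, v = y - alpha*grad = 0.3518
  prox(v) = soft_thresh(0.3518, 0.0305) = 0.3213
Iteration 4: beta = 0.6, y = 0.3213 + 0.6*(0.3213 - 0.5341) = 0.1936
  grad(y) = -2.0639, v = y - alpha*grad = 0.304
  prox(v) = soft_thresh(0.304, 0.0305) = 0.2735
f(x_4) = 5*0.2735^2 - 4*0.2735 + 0.57*|0.2735| = -0.5641


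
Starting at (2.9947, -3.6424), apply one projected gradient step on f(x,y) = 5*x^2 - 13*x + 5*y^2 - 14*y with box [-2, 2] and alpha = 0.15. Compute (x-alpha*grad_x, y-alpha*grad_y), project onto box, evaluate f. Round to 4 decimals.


Step 1: Compute gradient at (2.9947, -3.6424).
grad_x = 2*5*2.9947 - 13 = 16.947
grad_y = 2*5*-3.6424 - 14 = -50.424
Step 2: Gradient step.
x_raw = 2.9947 - 0.15*16.947 = 0.4527
y_raw = -3.6424 - 0.15*-50.424 = 3.9212
Step 3: Project onto [-2, 2].
x_proj = clip(0.4527) = 0.4527
y_proj = clip(3.9212) = 2.0
Step 4: Evaluate f.
f(0.4527, 2.0) = -12.86


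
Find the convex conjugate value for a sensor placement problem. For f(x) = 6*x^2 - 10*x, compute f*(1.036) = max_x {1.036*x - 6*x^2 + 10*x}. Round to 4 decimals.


f*(y) = sup_x {y*x - a*x^2 - b*x} = sup_x {(y-b)*x - a*x^2}
FOC: (y - b) - 2a*x = 0 => x* = (y - b)/(2a)
x* = (1.036 + 10)/(2*6) = 0.9197
f*(1.036) = (y-b)^2/(4a) = (1.036 + 10)^2/(4*6)
= 121.7933/24 = 5.0747


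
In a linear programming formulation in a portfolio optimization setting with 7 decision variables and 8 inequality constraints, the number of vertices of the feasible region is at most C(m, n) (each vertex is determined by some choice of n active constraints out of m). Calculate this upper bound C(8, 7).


Each vertex corresponds to some choice of n active constraints out of m, so the number of vertices is at most C(m, n) = m! / (n!(m-n)!).
m = 8, n = 7
Numerator: 8 * 7 * 6 * 5 * 4 * 3 * 2
Denominator: 7! = 5040
C(8, 7) = 8


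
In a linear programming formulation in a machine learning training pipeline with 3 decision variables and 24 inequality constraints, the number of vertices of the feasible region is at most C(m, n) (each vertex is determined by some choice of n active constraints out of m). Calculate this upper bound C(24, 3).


Each vertex corresponds to some choice of n active constraints out of m, so the number of vertices is at most C(m, n) = m! / (n!(m-n)!).
m = 24, n = 3
Numerator: 24 * 23 * 22
Denominator: 3! = 6
C(24, 3) = 2024


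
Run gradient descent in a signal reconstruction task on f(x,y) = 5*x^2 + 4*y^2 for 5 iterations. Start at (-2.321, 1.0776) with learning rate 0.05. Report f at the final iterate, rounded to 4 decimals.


Gradient descent on f(x,y) = 5*x^2 + 4*y^2.
Starting point: (-2.321, 1.0776), alpha = 0.05
Step 1: grad_x = 2*5*-2.321 = -23.21, grad_y = 2*4*1.0776 = 8.6208
  x_1 = -2.321 - 0.05*-23.21 = -1.1605
  y_1 = 1.0776 - 0.05*8.6208 = 0.6466
Step 2: grad_x = 2*5*-1.1605 = -11.605, grad_y = 2*4*0.6466 = 5.1725
  x_2 = -1.1605 - 0.05*-11.605 = -0.5803
  y_2 = 0.6466 - 0.05*5.1725 = 0.3879
Step 3: grad_x = 2*5*-0.5803 = -5.8025, grad_y = 2*4*0.3879 = 3.1035
  x_3 = -0.5803 - 0.05*-5.8025 = -0.2901
  y_3 = 0.3879 - 0.05*3.1035 = 0.2328
Step 4: grad_x = 2*5*-0.2901 = -2.9013, grad_y = 2*4*0.2328 = 1.8621
  x_4 = -0.2901 - 0.05*-2.9013 = -0.1451
  y_4 = 0.2328 - 0.05*1.8621 = 0.1397
Step 5: grad_x = 2*5*-0.1451 = -1.4506, grad_y = 2*4*0.1397 = 1.1173
  x_5 = -0.1451 - 0.05*-1.4506 = -0.0725
  y_5 = 0.1397 - 0.05*1.1173 = 0.0838
f(-0.0725, 0.0838) = 5*(-0.0725)^2 + 4*0.0838^2 = 0.0544


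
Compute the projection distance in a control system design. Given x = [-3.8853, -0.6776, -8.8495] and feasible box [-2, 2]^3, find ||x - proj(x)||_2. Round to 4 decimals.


Project each component onto [-2, 2].
clip(-3.8853) = -2.0, clip(-0.6776) = -0.6776, clip(-8.8495) = -2.0
Projection = [-2.0, -0.6776, -2.0]
Squared diffs: [3.5544, 0.0, 46.9157]
Distance = sqrt(50.4701) = 7.1042


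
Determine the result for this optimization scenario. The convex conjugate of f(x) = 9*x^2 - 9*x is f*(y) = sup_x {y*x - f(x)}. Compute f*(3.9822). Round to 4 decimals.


f*(y) = sup_x {y*x - a*x^2 - b*x} = sup_x {(y-b)*x - a*x^2}
FOC: (y - b) - 2a*x = 0 => x* = (y - b)/(2a)
x* = (3.9822 + 9)/(2*9) = 0.7212
f*(3.9822) = (y-b)^2/(4a) = (3.9822 + 9)^2/(4*9)
= 168.5375/36 = 4.6816


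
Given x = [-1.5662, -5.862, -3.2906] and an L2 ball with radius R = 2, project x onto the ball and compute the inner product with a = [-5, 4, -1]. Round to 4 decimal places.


Step 1: Compute ||x|| (intermediates to 6 decimals).
||x|| = sqrt((-1.5662)^2 + (-5.862)^2 + (-3.2906)^2) = 6.902469
Step 2: Project.
Since ||x|| > R, scale = R/||x|| = 2/6.902469 = 0.289751, proj(x) = scale * x
proj(x) = [-0.453808, -1.69852, -0.953455]
Step 3: Dot product.
a^T * proj(x) = -5*(-0.453808) + 4*(-1.69852) - 1*(-0.953455) = -3.5716


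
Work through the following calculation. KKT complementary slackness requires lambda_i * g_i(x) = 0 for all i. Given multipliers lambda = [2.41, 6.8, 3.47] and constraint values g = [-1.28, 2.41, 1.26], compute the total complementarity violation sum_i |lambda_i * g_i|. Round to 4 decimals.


KKT complementary slackness check:
lambda_1 * g_1 = 2.41 * -1.28 = -3.0848
lambda_2 * g_2 = 6.8 * 2.41 = 16.388
lambda_3 * g_3 = 3.47 * 1.26 = 4.3722
Total violation = 3.0848 + 16.388 + 4.3722 = 23.845


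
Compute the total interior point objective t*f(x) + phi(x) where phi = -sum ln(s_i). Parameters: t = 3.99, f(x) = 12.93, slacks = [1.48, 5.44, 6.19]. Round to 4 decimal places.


Step 1: Compute log-barrier.
ln values: [0.392, 1.6938, 1.8229]
phi = -(0.392 + 1.6938 + 1.8229) = -3.9088
Step 2: Compute augmented objective.
t*f(x) = 3.99*12.93 = 51.5907
Total = 51.5907 - 3.9088 = 47.6819


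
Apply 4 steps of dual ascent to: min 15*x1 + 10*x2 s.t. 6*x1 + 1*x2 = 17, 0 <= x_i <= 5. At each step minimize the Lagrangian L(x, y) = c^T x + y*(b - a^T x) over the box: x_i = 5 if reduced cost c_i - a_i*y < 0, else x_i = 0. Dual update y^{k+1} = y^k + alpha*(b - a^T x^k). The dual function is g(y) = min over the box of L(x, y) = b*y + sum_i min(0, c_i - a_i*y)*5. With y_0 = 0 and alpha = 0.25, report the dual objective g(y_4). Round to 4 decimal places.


Dual ascent for LP: min 15*x1 + 10*x2, 6*x1 + 1*x2 = 17, 0 <= x_i <= 5
Step 1: y^k = 0.0, reduced costs: (15.0, 10.0)
  x^k = (0.0, 0.0), subgradient = b - a^T x = 17.0
  y^{k+1} = 0.0 + 0.25*17.0 = 4.25
Step 2: y^k = 4.25, reduced costs: (-10.5, 5.75)
  x^k = (5.0, 0.0), subgradient = b - a^T x = -13.0
  y^{k+1} = 4.25 + 0.25*-13.0 = 1.0
Step 3: y^k = 1.0, reduced costs: (9.0, 9.0)
  x^k = (0.0, 0.0), subgradient = b - a^T x = 17.0
  y^{k+1} = 1.0 + 0.25*17.0 = 5.25
Step 4: y^k = 5.25, reduced costs: (-16.5, 4.75)
  x^k = (5.0, 0.0), subgradient = b - a^T x = -13.0
  y^{k+1} = 5.25 + 0.25*-13.0 = 2.0
Dual objective at y_4 = 2.0: reduced costs (3.0, 8.0), box minimizer x = (0.0, 0.0)
g(y_4) = b*y + (c1 - a1*y)*x1 + (c2 - a2*y)*x2 = 17*2.0 + 3.0*0.0 + 8.0*0.0 = 34.0 + 0.0 + 0.0 = 34.0


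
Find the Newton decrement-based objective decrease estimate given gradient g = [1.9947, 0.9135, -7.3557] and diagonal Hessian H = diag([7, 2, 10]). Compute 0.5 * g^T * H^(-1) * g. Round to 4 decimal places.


Step 1: H is diagonal, so H^(-1) * g = [0.285, 0.4568, -0.7356].
Step 2: g^T H^(-1) g = sum_i g_i^2 / H_ii
  = (1.9947)^2/7 + (0.9135)^2/2 + (-7.3557)^2/10
  = 0.5684 + 0.4172 + 5.4106 = 6.3963
Step 3: Objective decrease = 0.5 * g^T H^(-1) g = 3.1981


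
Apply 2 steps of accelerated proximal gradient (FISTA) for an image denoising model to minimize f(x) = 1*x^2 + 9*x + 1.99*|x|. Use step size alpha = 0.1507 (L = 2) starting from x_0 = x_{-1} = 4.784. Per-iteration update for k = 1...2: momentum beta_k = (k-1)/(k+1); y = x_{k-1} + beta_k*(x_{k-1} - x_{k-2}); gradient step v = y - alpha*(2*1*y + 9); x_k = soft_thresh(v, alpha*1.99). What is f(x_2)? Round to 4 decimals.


FISTA on f(x) = 1*x^2 + 9*x + 1.99*|x|
L = 2, alpha = 0.1507
Iteration 1: beta = 0.0, y = 4.784 + 0.0*(4.784 - 4.784) = 4.784
  grad(y) = 18.568, v = y - alpha*grad = 1.9858
  prox(v) = soft_thresh(1.9858, 0.2999) = 1.6859
Iteration 2: beta = 0.3333, y = 1.6859 + 0.3333*(1.6859 - 4.784) = 0.6532
  grad(y) = 10.3064, v = y - alpha*grad = -0.9
  prox(v) = soft_thresh(-0.9, 0.2999) = -0.6001
f(x_2) = 1*(-0.6001)^2 + 9*(-0.6001) + 1.99*|-0.6001| = -3.8464


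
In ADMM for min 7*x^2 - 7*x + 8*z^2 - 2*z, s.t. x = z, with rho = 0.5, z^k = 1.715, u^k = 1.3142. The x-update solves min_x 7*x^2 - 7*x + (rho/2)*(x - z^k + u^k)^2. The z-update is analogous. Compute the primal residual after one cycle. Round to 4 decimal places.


ADMM iteration with rho = 0.5, z^k = 1.715, u^k = 1.3142
Step 1: x-update.
Minimize 7*x^2 - 7*x + (0.5/2)*(x - 1.715 + 1.3142)^2
FOC: (2*7 + 0.5)*x = 7 + 0.5*(1.715 - 1.3142)
x^{k+1} = 0.4966
Step 2: z-update.
Minimize 8*z^2 - 2*z + (0.5/2)*(0.4966 - z + 1.3142)^2
FOC: (2*8 + 0.5)*z = 2 + 0.5*(0.4966 + 1.3142)
z^{k+1} = 0.1761
Step 3: u-update.
u^{k+1} = 1.3142 + 0.4966 - 0.1761 = 1.6347
Step 4: Primal residual = |0.4966 - 0.1761| = 0.3205


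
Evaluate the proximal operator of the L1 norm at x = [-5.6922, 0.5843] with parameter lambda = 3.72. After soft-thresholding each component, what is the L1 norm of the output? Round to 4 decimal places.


Soft-thresholding with lambda = 3.72:
prox(-5.6922) = sign(-5.6922)*max(|-5.6922| - 3.72, 0) = -1.9722
prox(0.5843) = sign(0.5843)*max(|0.5843| - 3.72, 0) = 0.0
prox(x) = [-1.9722, 0.0]
||prox(x)||_1 = 1.9722 + 0.0 = 1.9722


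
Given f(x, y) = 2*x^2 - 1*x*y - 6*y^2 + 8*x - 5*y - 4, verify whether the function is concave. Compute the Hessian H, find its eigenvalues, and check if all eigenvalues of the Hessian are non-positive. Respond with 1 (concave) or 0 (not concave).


The Hessian of f(x,y) = 2*x^2 - 1*x*y - 6*y^2 + 8*x - 5*y - 4 is:
H = [[4, -1], [-1, -12]]
Trace = 4 - 12 = -8
Determinant = 4*-12 - (-1)^2 = -49
Discriminant = (-8)^2 - 4*-49 = 260.0
Eigenvalues: lambda_1 = -12.0623, lambda_2 = 4.0623
The function is not concave.

0


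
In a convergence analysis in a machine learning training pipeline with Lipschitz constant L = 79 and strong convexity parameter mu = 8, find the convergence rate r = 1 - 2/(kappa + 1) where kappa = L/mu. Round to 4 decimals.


Step 1: Compute the condition number.
kappa = L/mu = 79/8 = 9.875
Step 2: Compute the convergence rate.
r = 1 - 2/(kappa + 1) = 1 - 2*mu/(L + mu) = (L - mu)/(L + mu) = 71/87 = 0.8161


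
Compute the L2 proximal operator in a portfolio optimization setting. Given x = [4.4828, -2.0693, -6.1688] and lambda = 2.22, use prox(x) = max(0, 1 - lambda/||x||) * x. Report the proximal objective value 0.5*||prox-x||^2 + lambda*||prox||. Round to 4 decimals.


Step 1: Compute ||x||.
||x|| = 7.9014
Step 2: Compute scaling factor.
scale = max(0, 1 - 2.22/7.9014) = 0.719
Step 3: prox(x) = [3.2233, -1.4879, -4.4356]
||prox(x)|| = 5.6814
Step 4: Proximal objective.
0.5*||prox-x||^2 = 2.4642
lambda*||prox|| = 12.6127
Total = 15.0768


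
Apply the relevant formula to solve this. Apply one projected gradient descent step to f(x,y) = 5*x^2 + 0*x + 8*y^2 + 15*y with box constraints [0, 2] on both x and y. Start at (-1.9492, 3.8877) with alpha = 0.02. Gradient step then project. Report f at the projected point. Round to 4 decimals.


Step 1: Compute gradient at (-1.9492, 3.8877).
grad_x = 2*5*-1.9492 + 0 = -19.492
grad_y = 2*8*3.8877 + 15 = 77.2032
Step 2: Gradient step.
x_raw = -1.9492 - 0.02*-19.492 = -1.5594
y_raw = 3.8877 - 0.02*77.2032 = 2.3436
Step 3: Project onto [0, 2].
x_proj = clip(-1.5594) = 0.0
y_proj = clip(2.3436) = 2.0
Step 4: Evaluate f.
f(0.0, 2.0) = 62.0


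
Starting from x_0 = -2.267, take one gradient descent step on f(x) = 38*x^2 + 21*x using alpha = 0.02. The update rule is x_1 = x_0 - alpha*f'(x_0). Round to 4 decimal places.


We compute the gradient at x_0 and apply the update.
f'(x) = 76*x + 21
f'(-2.267) = 76*-2.267 + 21 = -151.292
x_1 = -2.267 - 0.02*-151.292 = 0.7588


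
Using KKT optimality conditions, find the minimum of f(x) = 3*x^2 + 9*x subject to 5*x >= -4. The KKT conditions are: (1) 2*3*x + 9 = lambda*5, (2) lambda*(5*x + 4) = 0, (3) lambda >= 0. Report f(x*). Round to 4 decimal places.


Step 1: Try lambda = 0 (constraint inactive).
x_unc = -9/(2*3) = -1.5
Check: 5*-1.5 = -7.5 < -4 -- violated!
Step 2: Constraint must be active: 5*x = -4
x* = -4/5 = -0.8
lambda = (2*3*(-0.8) + 9)/5 = 0.84
Step 3: Compute optimal value.
f(x*) = 3*(-0.8)^2 + 9*(-0.8) = -5.28


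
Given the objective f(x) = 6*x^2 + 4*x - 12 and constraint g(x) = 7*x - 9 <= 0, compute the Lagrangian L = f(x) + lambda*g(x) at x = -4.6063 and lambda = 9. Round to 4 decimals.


Step 1: Evaluate f(x).
f(-4.6063) = 6*(-4.6063)^2 + 4*(-4.6063) - 12 = 96.8828
Step 2: Evaluate g(x).
g(-4.6063) = 7*-4.6063 - 9 = -41.2441
Step 3: Compute Lagrangian.
L = 96.8828 + 9*-41.2441 = -274.3141


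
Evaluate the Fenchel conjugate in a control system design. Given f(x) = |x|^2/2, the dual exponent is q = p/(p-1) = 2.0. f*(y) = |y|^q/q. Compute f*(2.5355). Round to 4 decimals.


The conjugate exponent q satisfies 1/p + 1/q = 1.
p = 2, so q = 2/(2 - 1) = 2.0
|y|^q = 2.5355^2.0 = 6.4288
f*(2.5355) = 6.4288 / 2.0 = 3.2144


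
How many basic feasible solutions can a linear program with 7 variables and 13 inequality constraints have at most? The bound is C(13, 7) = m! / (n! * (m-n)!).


Each vertex corresponds to some choice of n active constraints out of m, so the number of vertices is at most C(m, n) = m! / (n!(m-n)!).
m = 13, n = 7
Numerator: 13 * 12 * 11 * 10 * 9 * 8 * 7
Denominator: 7! = 5040
C(13, 7) = 1716


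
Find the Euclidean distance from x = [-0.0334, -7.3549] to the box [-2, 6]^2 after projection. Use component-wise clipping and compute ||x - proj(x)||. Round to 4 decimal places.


Project each component onto [-2, 6].
clip(-0.0334) = -0.0334, clip(-7.3549) = -2.0
Projection = [-0.0334, -2.0]
Squared diffs: [0.0, 28.675]
Distance = sqrt(28.675) = 5.3549


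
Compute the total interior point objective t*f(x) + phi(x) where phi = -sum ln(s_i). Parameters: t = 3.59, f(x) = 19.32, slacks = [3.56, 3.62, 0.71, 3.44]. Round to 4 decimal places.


Step 1: Compute log-barrier.
ln values: [1.2698, 1.2865, -0.3425, 1.2355]
phi = -(1.2698 + 1.2865 - 0.3425 + 1.2355) = -3.4492
Step 2: Compute augmented objective.
t*f(x) = 3.59*19.32 = 69.3588
Total = 69.3588 - 3.4492 = 65.9096


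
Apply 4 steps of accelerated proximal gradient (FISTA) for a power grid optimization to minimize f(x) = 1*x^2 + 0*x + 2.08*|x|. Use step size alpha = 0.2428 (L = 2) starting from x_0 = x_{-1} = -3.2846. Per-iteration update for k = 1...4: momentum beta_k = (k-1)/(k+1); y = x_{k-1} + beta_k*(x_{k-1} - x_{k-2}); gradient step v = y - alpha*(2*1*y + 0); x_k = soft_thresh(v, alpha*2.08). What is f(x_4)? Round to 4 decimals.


FISTA on f(x) = 1*x^2 + 0*x + 2.08*|x|
L = 2, alpha = 0.2428
Iteration 1: beta = 0.0, y = -3.2846 + 0.0*(-3.2846 + 3.2846) = -3.2846
  grad(y) = -6.5692, v = y - alpha*grad = -1.6896
  prox(v) = soft_thresh(-1.6896, 0.505) = -1.1846
Iteration 2: beta = 0.3333, y = -1.1846 + 0.3333*(-1.1846 + 3.2846) = -0.4846
  grad(y) = -0.9691, v = y - alpha*grad = -0.2493
  prox(v) = soft_thresh(-0.2493, 0.505) = 0.0
Iteration 3: beta = 0.5, y = 0.0 + 0.5*(0.0 + 1.1846) = 0.5923
  grad(y) = 1.1846, v = y - alpha*grad = 0.3047
  prox(v) = soft_thresh(0.3047, 0.505) = 0.0
Iteration 4: beta = 0.6, y = 0.0 + 0.6*(0.0 - 0.0) = 0.0
  grad(y) = 0.0, v = y - alpha*grad = 0.0
  prox(v) = soft_thresh(0.0, 0.505) = 0.0
f(x_4) = 1*0.0^2 + 0*0.0 + 2.08*|0.0| = 0.0


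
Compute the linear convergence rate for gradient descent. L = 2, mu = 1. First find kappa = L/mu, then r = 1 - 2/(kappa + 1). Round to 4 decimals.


Step 1: Compute the condition number.
kappa = L/mu = 2/1 = 2.0
Step 2: Compute the convergence rate.
r = 1 - 2/(kappa + 1) = 1 - 2*mu/(L + mu) = (L - mu)/(L + mu) = 1/3 = 0.3333


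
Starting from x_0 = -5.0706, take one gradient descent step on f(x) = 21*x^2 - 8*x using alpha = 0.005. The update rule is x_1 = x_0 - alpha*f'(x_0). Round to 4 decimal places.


We compute the gradient at x_0 and apply the update.
f'(x) = 42*x - 8
f'(-5.0706) = 42*-5.0706 - 8 = -220.9652
x_1 = -5.0706 - 0.005*-220.9652 = -3.9658


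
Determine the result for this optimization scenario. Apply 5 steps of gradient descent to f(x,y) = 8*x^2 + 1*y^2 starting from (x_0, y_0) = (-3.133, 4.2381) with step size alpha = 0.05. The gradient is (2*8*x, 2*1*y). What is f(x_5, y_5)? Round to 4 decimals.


Gradient descent on f(x,y) = 8*x^2 + 1*y^2.
Starting point: (-3.133, 4.2381), alpha = 0.05
Step 1: grad_x = 2*8*-3.133 = -50.128, grad_y = 2*1*4.2381 = 8.4762
  x_1 = -3.133 - 0.05*-50.128 = -0.6266
  y_1 = 4.2381 - 0.05*8.4762 = 3.8143
Step 2: grad_x = 2*8*-0.6266 = -10.0256, grad_y = 2*1*3.8143 = 7.6286
  x_2 = -0.6266 - 0.05*-10.0256 = -0.1253
  y_2 = 3.8143 - 0.05*7.6286 = 3.4329
Step 3: grad_x = 2*8*-0.1253 = -2.0051, grad_y = 2*1*3.4329 = 6.8657
  x_3 = -0.1253 - 0.05*-2.0051 = -0.0251
  y_3 = 3.4329 - 0.05*6.8657 = 3.0896
Step 4: grad_x = 2*8*-0.0251 = -0.401, grad_y = 2*1*3.0896 = 6.1791
  x_4 = -0.0251 - 0.05*-0.401 = -0.005
  y_4 = 3.0896 - 0.05*6.1791 = 2.7806
Step 5: grad_x = 2*8*-0.005 = -0.0802, grad_y = 2*1*2.7806 = 5.5612
  x_5 = -0.005 - 0.05*-0.0802 = -0.001
  y_5 = 2.7806 - 0.05*5.5612 = 2.5026
f(-0.001, 2.5026) = 8*(-0.001)^2 + 1*2.5026^2 = 6.2628


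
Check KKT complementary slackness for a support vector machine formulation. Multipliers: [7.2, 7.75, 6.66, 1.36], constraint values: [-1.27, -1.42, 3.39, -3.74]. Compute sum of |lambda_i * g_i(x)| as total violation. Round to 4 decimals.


KKT complementary slackness check:
lambda_1 * g_1 = 7.2 * -1.27 = -9.144
lambda_2 * g_2 = 7.75 * -1.42 = -11.005
lambda_3 * g_3 = 6.66 * 3.39 = 22.5774
lambda_4 * g_4 = 1.36 * -3.74 = -5.0864
Total violation = 9.144 + 11.005 + 22.5774 + 5.0864 = 47.8128


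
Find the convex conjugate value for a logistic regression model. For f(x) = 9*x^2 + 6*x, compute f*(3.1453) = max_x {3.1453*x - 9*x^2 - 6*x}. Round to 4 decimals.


f*(y) = sup_x {y*x - a*x^2 - b*x} = sup_x {(y-b)*x - a*x^2}
FOC: (y - b) - 2a*x = 0 => x* = (y - b)/(2a)
x* = (3.1453 - 6)/(2*9) = -0.1586
f*(3.1453) = (y-b)^2/(4a) = (3.1453 - 6)^2/(4*9)
= 8.1493/36 = 0.2264


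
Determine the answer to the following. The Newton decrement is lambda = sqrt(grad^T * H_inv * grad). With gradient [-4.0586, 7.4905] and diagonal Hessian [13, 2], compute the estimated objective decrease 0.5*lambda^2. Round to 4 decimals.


Step 1: H is diagonal, so H^(-1) * g = [-0.3122, 3.7453].
Step 2: g^T H^(-1) g = sum_i g_i^2 / H_ii
  = (-4.0586)^2/13 + (7.4905)^2/2
  = 1.2671 + 28.0538 = 29.3209
Step 3: Objective decrease = 0.5 * g^T H^(-1) g = 14.6604


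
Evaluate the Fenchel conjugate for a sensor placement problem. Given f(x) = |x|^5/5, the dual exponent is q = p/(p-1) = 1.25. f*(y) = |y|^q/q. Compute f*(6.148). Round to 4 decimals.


The conjugate exponent q satisfies 1/p + 1/q = 1.
p = 5, so q = 5/(5 - 1) = 1.25
|y|^q = 6.148^1.25 = 9.6809
f*(6.148) = 9.6809 / 1.25 = 7.7447


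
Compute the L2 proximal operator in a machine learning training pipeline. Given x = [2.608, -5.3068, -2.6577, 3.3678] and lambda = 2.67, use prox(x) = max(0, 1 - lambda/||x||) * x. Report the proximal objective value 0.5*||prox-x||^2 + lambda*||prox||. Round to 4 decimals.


Step 1: Compute ||x||.
||x|| = 7.3054
Step 2: Compute scaling factor.
scale = max(0, 1 - 2.67/7.3054) = 0.6345
Step 3: prox(x) = [1.6548, -3.3673, -1.6864, 2.1369]
||prox(x)|| = 4.6354
Step 4: Proximal objective.
0.5*||prox-x||^2 = 3.5645
lambda*||prox|| = 12.3765
Total = 15.941


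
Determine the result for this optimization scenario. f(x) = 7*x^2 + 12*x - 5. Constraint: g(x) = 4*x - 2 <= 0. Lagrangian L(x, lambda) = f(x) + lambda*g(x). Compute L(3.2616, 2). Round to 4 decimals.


Step 1: Evaluate f(x).
f(3.2616) = 7*3.2616^2 + 12*3.2616 - 5 = 108.6054
Step 2: Evaluate g(x).
g(3.2616) = 4*3.2616 - 2 = 11.0464
Step 3: Compute Lagrangian.
L = 108.6054 + 2*11.0464 = 130.6982


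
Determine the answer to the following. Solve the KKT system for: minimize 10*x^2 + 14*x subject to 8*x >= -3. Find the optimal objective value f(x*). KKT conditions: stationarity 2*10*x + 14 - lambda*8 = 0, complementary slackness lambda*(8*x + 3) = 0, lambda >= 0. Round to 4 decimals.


Step 1: Try lambda = 0 (constraint inactive).
x_unc = -14/(2*10) = -0.7
Check: 8*-0.7 = -5.6 < -3 -- violated!
Step 2: Constraint must be active: 8*x = -3
x* = -3/8 = -0.375
lambda = (2*10*(-0.375) + 14)/8 = 0.8125
Step 3: Compute optimal value.
f(x*) = 10*(-0.375)^2 + 14*(-0.375) = -3.8438


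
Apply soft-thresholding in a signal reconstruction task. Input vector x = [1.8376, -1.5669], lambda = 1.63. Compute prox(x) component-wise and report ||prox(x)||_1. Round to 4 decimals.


Soft-thresholding with lambda = 1.63:
prox(1.8376) = sign(1.8376)*max(|1.8376| - 1.63, 0) = 0.2076
prox(-1.5669) = sign(-1.5669)*max(|-1.5669| - 1.63, 0) = 0.0
prox(x) = [0.2076, 0.0]
||prox(x)||_1 = 0.2076 + 0.0 = 0.2076


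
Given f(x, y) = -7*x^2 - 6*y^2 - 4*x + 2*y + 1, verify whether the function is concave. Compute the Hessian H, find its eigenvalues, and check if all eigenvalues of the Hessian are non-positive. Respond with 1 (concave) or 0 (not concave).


The Hessian of f(x,y) = -7*x^2 - 6*y^2 - 4*x + 2*y + 1 is:
H = [[-14, 0], [0, -12]]
Trace = -14 - 12 = -26
Determinant = -14*-12 - (0)^2 = 168
Discriminant = (-26)^2 - 4*168 = 4.0
Eigenvalues: lambda_1 = -14.0, lambda_2 = -12.0
The function is concave.

1


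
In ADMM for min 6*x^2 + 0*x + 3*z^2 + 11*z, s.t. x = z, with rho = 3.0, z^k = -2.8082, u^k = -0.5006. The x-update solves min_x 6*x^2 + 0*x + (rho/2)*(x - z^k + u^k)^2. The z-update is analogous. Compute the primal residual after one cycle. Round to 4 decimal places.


ADMM iteration with rho = 3.0, z^k = -2.8082, u^k = -0.5006
Step 1: x-update.
Minimize 6*x^2 + 0*x + (3.0/2)*(x + 2.8082 - 0.5006)^2
FOC: (2*6 + 3.0)*x = 0 + 3.0*(-2.8082 + 0.5006)
x^{k+1} = -0.4615
Step 2: z-update.
Minimize 3*z^2 + 11*z + (3.0/2)*(-0.4615 - z - 0.5006)^2
FOC: (2*3 + 3.0)*z = -11 + 3.0*(-0.4615 - 0.5006)
z^{k+1} = -1.5429
Step 3: u-update.
u^{k+1} = -0.5006 - 0.4615 + 1.5429 = 0.5808
Step 4: Primal residual = |-0.4615 + 1.5429| = 1.0814


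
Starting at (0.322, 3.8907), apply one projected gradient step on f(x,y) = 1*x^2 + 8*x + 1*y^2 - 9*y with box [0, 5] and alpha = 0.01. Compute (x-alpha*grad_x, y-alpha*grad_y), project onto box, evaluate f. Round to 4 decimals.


Step 1: Compute gradient at (0.322, 3.8907).
grad_x = 2*1*0.322 + 8 = 8.644
grad_y = 2*1*3.8907 - 9 = -1.2186
Step 2: Gradient step.
x_raw = 0.322 - 0.01*8.644 = 0.2356
y_raw = 3.8907 - 0.01*-1.2186 = 3.9029
Step 3: Project onto [0, 5].
x_proj = clip(0.2356) = 0.2356
y_proj = clip(3.9029) = 3.9029
Step 4: Evaluate f.
f(0.2356, 3.9029) = -17.9535


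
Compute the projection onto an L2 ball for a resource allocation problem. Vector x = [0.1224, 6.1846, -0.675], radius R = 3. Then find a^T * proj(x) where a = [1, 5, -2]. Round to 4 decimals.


Step 1: Compute ||x|| (intermediates to 6 decimals).
||x|| = sqrt(0.1224^2 + 6.1846^2 + (-0.675)^2) = 6.22253
Step 2: Project.
Since ||x|| > R, scale = R/||x|| = 3/6.22253 = 0.482119, proj(x) = scale * x
proj(x) = [0.059011, 2.981713, -0.32543]
Step 3: Dot product.
a^T * proj(x) = 1*0.059011 + 5*2.981713 - 2*(-0.32543) = 15.6184


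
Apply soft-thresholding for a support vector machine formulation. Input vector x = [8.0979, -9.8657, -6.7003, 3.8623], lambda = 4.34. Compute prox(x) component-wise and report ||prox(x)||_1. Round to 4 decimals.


Soft-thresholding with lambda = 4.34:
prox(8.0979) = sign(8.0979)*max(|8.0979| - 4.34, 0) = 3.7579
prox(-9.8657) = sign(-9.8657)*max(|-9.8657| - 4.34, 0) = -5.5257
prox(-6.7003) = sign(-6.7003)*max(|-6.7003| - 4.34, 0) = -2.3603
prox(3.8623) = sign(3.8623)*max(|3.8623| - 4.34, 0) = 0.0
prox(x) = [3.7579, -5.5257, -2.3603, 0.0]
||prox(x)||_1 = 3.7579 + 5.5257 + 2.3603 + 0.0 = 11.6439


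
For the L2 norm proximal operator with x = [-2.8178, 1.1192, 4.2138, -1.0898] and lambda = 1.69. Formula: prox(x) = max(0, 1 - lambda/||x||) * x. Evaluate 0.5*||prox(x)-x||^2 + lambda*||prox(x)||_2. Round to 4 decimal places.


Step 1: Compute ||x||.
||x|| = 5.3044
Step 2: Compute scaling factor.
scale = max(0, 1 - 1.69/5.3044) = 0.6814
Step 3: prox(x) = [-1.92, 0.7626, 2.8713, -0.7426]
||prox(x)|| = 3.6144
Step 4: Proximal objective.
0.5*||prox-x||^2 = 1.4281
lambda*||prox|| = 6.1083
Total = 7.5363


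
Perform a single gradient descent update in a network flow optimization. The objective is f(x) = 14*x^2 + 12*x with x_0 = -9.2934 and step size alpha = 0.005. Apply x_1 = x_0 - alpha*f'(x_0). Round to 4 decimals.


We compute the gradient at x_0 and apply the update.
f'(x) = 28*x + 12
f'(-9.2934) = 28*-9.2934 + 12 = -248.2152
x_1 = -9.2934 - 0.005*-248.2152 = -8.0523


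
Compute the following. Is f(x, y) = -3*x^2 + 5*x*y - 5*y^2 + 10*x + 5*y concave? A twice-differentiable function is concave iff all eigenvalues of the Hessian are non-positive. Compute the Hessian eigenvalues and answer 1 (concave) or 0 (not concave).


The Hessian of f(x,y) = -3*x^2 + 5*x*y - 5*y^2 + 10*x + 5*y is:
H = [[-6, 5], [5, -10]]
Trace = -6 - 10 = -16
Determinant = -6*-10 - (5)^2 = 35
Discriminant = (-16)^2 - 4*35 = 116.0
Eigenvalues: lambda_1 = -13.3852, lambda_2 = -2.6148
The function is concave.

1


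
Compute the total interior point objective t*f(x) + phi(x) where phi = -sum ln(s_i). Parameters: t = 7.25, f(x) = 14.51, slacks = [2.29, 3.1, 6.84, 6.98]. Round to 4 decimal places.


Step 1: Compute log-barrier.
ln values: [0.8286, 1.1314, 1.9228, 1.943]
phi = -(0.8286 + 1.1314 + 1.9228 + 1.943) = -5.8258
Step 2: Compute augmented objective.
t*f(x) = 7.25*14.51 = 105.1975
Total = 105.1975 - 5.8258 = 99.3717


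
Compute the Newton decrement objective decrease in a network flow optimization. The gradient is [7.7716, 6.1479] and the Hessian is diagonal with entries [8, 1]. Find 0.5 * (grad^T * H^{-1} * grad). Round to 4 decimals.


Step 1: H is diagonal, so H^(-1) * g = [0.9715, 6.1479].
Step 2: g^T H^(-1) g = sum_i g_i^2 / H_ii
  = (7.7716)^2/8 + (6.1479)^2/1
  = 7.5497 + 37.7967 = 45.3464
Step 3: Objective decrease = 0.5 * g^T H^(-1) g = 22.6732


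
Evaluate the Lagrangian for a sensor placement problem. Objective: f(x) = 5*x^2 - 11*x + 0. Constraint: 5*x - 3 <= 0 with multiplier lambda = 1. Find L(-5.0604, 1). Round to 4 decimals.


Step 1: Evaluate f(x).
f(-5.0604) = 5*(-5.0604)^2 - 11*(-5.0604) + 0 = 183.7026
Step 2: Evaluate g(x).
g(-5.0604) = 5*-5.0604 - 3 = -28.302
Step 3: Compute Lagrangian.
L = 183.7026 + 1*-28.302 = 155.4006


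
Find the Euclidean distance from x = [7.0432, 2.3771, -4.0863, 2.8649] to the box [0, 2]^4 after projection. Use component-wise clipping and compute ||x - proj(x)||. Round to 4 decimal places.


Project each component onto [0, 2].
clip(7.0432) = 2.0, clip(2.3771) = 2.0, clip(-4.0863) = 0.0, clip(2.8649) = 2.0
Projection = [2.0, 2.0, 0.0, 2.0]
Squared diffs: [25.4339, 0.1422, 16.6978, 0.7481]
Distance = sqrt(43.022) = 6.5591


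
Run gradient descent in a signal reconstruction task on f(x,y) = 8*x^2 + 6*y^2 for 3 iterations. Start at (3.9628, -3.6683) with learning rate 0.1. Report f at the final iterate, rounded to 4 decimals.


Gradient descent on f(x,y) = 8*x^2 + 6*y^2.
Starting point: (3.9628, -3.6683), alpha = 0.1
Step 1: grad_x = 2*8*3.9628 = 63.4048, grad_y = 2*6*-3.6683 = -44.0196
  x_1 = 3.9628 - 0.1*63.4048 = -2.3777
  y_1 = -3.6683 - 0.1*-44.0196 = 0.7337
Step 2: grad_x = 2*8*-2.3777 = -38.0429, grad_y = 2*6*0.7337 = 8.8039
  x_2 = -2.3777 - 0.1*-38.0429 = 1.4266
  y_2 = 0.7337 - 0.1*8.8039 = -0.1467
Step 3: grad_x = 2*8*1.4266 = 22.8257, grad_y = 2*6*-0.1467 = -1.7608
  x_3 = 1.4266 - 0.1*22.8257 = -0.856
  y_3 = -0.1467 - 0.1*-1.7608 = 0.0293
f(-0.856, 0.0293) = 8*(-0.856)^2 + 6*0.0293^2 = 5.8666


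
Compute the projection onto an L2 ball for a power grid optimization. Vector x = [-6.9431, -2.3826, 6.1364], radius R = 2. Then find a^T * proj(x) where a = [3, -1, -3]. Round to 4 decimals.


Step 1: Compute ||x|| (intermediates to 6 decimals).
||x|| = sqrt((-6.9431)^2 + (-2.3826)^2 + 6.1364^2) = 9.567592
Step 2: Project.
Since ||x|| > R, scale = R/||x|| = 2/9.567592 = 0.209039, proj(x) = scale * x
proj(x) = [-1.451379, -0.498056, 1.282747]
Step 3: Dot product.
a^T * proj(x) = 3*(-1.451379) - 1*(-0.498056) - 3*1.282747 = -7.7043


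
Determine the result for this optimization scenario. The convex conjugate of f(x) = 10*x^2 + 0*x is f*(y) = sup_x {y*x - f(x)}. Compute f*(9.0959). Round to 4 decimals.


f*(y) = sup_x {y*x - a*x^2 - b*x} = sup_x {(y-b)*x - a*x^2}
FOC: (y - b) - 2a*x = 0 => x* = (y - b)/(2a)
x* = (9.0959 - 0)/(2*10) = 0.4548
f*(9.0959) = (y-b)^2/(4a) = (9.0959 - 0)^2/(4*10)
= 82.7354/40 = 2.0684


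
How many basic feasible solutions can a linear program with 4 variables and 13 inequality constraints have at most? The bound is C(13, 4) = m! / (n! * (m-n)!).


Each vertex corresponds to some choice of n active constraints out of m, so the number of vertices is at most C(m, n) = m! / (n!(m-n)!).
m = 13, n = 4
Numerator: 13 * 12 * 11 * 10
Denominator: 4! = 24
C(13, 4) = 715


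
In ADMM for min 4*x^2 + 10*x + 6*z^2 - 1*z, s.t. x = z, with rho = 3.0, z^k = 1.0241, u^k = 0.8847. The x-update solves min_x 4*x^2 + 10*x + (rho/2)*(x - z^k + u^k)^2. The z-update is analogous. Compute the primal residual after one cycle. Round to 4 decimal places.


ADMM iteration with rho = 3.0, z^k = 1.0241, u^k = 0.8847
Step 1: x-update.
Minimize 4*x^2 + 10*x + (3.0/2)*(x - 1.0241 + 0.8847)^2
FOC: (2*4 + 3.0)*x = -10 + 3.0*(1.0241 - 0.8847)
x^{k+1} = -0.8711
Step 2: z-update.
Minimize 6*z^2 - 1*z + (3.0/2)*(-0.8711 - z + 0.8847)^2
FOC: (2*6 + 3.0)*z = 1 + 3.0*(-0.8711 + 0.8847)
z^{k+1} = 0.0694
Step 3: u-update.
u^{k+1} = 0.8847 - 0.8711 - 0.0694 = -0.0558
Step 4: Primal residual = |-0.8711 - 0.0694| = 0.9405


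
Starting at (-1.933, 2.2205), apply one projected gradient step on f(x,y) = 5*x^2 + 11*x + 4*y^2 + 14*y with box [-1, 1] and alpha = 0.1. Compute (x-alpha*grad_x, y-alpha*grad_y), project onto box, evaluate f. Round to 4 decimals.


Step 1: Compute gradient at (-1.933, 2.2205).
grad_x = 2*5*-1.933 + 11 = -8.33
grad_y = 2*4*2.2205 + 14 = 31.764
Step 2: Gradient step.
x_raw = -1.933 - 0.1*-8.33 = -1.1
y_raw = 2.2205 - 0.1*31.764 = -0.9559
Step 3: Project onto [-1, 1].
x_proj = clip(-1.1) = -1.0
y_proj = clip(-0.9559) = -0.9559
Step 4: Evaluate f.
f(-1.0, -0.9559) = -15.7276


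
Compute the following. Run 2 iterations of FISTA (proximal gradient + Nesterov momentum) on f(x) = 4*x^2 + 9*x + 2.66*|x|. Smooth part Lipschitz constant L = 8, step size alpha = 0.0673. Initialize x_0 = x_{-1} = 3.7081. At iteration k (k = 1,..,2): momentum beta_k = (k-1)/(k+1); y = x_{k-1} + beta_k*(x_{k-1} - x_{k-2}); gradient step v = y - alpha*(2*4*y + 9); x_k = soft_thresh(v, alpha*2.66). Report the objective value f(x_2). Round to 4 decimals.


FISTA on f(x) = 4*x^2 + 9*x + 2.66*|x|
L = 8, alpha = 0.0673
Iteration 1: beta = 0.0, y = 3.7081 + 0.0*(3.7081 - 3.7081) = 3.7081
  grad(y) = 38.6648, v = y - alpha*grad = 1.106
  prox(v) = soft_thresh(1.106, 0.179) = 0.9269
Iteration 2: beta = 0.3333, y = 0.9269 + 0.3333*(0.9269 - 3.7081) = -0.0001
  grad(y) = 8.9991, v = y - alpha*grad = -0.6058
  prox(v) = soft_thresh(-0.6058, 0.179) = -0.4267
f(x_2) = 4*(-0.4267)^2 + 9*(-0.4267) + 2.66*|-0.4267| = -1.9771


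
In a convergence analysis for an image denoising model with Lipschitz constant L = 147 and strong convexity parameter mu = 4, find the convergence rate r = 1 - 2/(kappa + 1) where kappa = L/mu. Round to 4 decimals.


Step 1: Compute the condition number.
kappa = L/mu = 147/4 = 36.75
Step 2: Compute the convergence rate.
r = 1 - 2/(kappa + 1) = 1 - 2*mu/(L + mu) = (L - mu)/(L + mu) = 143/151 = 0.947


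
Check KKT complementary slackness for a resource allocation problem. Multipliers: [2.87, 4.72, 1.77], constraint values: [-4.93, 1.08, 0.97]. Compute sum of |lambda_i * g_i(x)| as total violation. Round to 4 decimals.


KKT complementary slackness check:
lambda_1 * g_1 = 2.87 * -4.93 = -14.1491
lambda_2 * g_2 = 4.72 * 1.08 = 5.0976
lambda_3 * g_3 = 1.77 * 0.97 = 1.7169
Total violation = 14.1491 + 5.0976 + 1.7169 = 20.9636


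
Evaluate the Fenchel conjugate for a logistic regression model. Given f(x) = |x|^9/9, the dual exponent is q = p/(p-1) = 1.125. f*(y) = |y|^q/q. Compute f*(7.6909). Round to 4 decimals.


The conjugate exponent q satisfies 1/p + 1/q = 1.
p = 9, so q = 9/(9 - 1) = 1.125
|y|^q = 7.6909^1.125 = 9.9249
f*(7.6909) = 9.9249 / 1.125 = 8.8221


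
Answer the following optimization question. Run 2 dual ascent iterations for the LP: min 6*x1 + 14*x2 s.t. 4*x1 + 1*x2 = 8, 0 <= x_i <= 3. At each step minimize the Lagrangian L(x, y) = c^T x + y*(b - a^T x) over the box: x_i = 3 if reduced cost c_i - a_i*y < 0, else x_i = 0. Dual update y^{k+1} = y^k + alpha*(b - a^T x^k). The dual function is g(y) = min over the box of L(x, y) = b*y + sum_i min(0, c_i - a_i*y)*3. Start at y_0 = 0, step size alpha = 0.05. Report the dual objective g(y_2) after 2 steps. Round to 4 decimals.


Dual ascent for LP: min 6*x1 + 14*x2, 4*x1 + 1*x2 = 8, 0 <= x_i <= 3
Step 1: y^k = 0.0, reduced costs: (6.0, 14.0)
  x^k = (0.0, 0.0), subgradient = b - a^T x = 8.0
  y^{k+1} = 0.0 + 0.05*8.0 = 0.4
Step 2: y^k = 0.4, reduced costs: (4.4, 13.6)
  x^k = (0.0, 0.0), subgradient = b - a^T x = 8.0
  y^{k+1} = 0.4 + 0.05*8.0 = 0.8
Dual objective at y_2 = 0.8: reduced costs (2.8, 13.2), box minimizer x = (0.0, 0.0)
g(y_2) = b*y + (c1 - a1*y)*x1 + (c2 - a2*y)*x2 = 8*0.8 + 2.8*0.0 + 13.2*0.0 = 6.4 + 0.0 + 0.0 = 6.4


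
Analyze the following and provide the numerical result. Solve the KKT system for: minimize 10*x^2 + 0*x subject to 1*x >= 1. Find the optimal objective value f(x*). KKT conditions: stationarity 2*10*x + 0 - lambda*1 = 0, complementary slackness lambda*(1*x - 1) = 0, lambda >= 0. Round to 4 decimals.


Step 1: Try lambda = 0 (constraint inactive).
x_unc = 0/(2*10) = 0.0
Check: 1*0.0 = 0.0 < 1 -- violated!
Step 2: Constraint must be active: 1*x = 1
x* = 1/1 = 1.0
lambda = (2*10*1.0 + 0)/1 = 20.0
Step 3: Compute optimal value.
f(x*) = 10*1.0^2 + 0*1.0 = 10.0
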